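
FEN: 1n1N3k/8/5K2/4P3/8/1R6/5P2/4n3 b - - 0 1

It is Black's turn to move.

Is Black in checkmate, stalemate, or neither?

neither

Black to move; black king on h8.
In check: no.
Legal moves for Black: Kg8, Kh7, Nd7+, Nc6, Na6, Nf3, Nd3, Ng2, Nc2.
Black has 9 legal moves and is not in check → neither.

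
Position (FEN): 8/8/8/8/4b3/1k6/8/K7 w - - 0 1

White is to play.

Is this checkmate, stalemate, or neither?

stalemate

White to move; white king on a1.
In check: no.
King squares — b1: attacked by Be4; a2: attacked by Kb3; b2: attacked by Kb3.
Legal moves for White: none.
Not in check and no legal moves → stalemate.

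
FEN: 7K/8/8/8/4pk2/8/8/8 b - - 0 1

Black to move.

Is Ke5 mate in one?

no

After Ke5: white king on h8; in check: no.
White is not in check, so this cannot be checkmate.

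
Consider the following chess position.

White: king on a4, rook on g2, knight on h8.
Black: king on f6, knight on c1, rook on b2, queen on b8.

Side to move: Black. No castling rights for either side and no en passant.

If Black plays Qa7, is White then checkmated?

yes

After Qa7: white king on a4; in check: yes, from the black queen on a7.
King squares — a3: attacked by Qa7; b3: attacked by Nc1; b4: attacked by Rb2; a5: attacked by Qa7; b5: attacked by Rb2.
White has no legal moves → checkmate.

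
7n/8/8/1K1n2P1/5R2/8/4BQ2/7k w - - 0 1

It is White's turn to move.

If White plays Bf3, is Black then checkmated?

yes

After Bf3: black king on h1; in check: yes, from the white bishop on f3.
King squares — g1: attacked by Qf2; g2: attacked by Qf2; h2: attacked by Qf2.
Black has no legal moves → checkmate.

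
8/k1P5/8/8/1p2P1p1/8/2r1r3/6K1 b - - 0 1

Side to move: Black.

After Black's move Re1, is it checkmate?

After Re1: white king on g1; in check: yes, from the black rook on e1.
King squares — f1: attacked by Re1; h1: attacked by Re1; f2: attacked by Rc2; g2: attacked by Rc2; h2: attacked by Rc2.
White has no legal moves → checkmate.

yes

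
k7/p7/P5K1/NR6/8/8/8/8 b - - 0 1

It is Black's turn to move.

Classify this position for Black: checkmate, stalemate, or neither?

Black to move; black king on a8.
In check: no.
King squares — a7: own pawn; b7: attacked by Na5; b8: attacked by Rb5.
Legal moves for Black: none.
Not in check and no legal moves → stalemate.

stalemate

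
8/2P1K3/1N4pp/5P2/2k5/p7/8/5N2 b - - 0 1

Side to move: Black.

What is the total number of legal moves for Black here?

7

Black to move; king on c4.
In check: yes, from the white knight on b6.
Legal moves: Kc5, Kb5, Kd4, Kb4, Kd3, Kc3, Kb3.
Count: 7.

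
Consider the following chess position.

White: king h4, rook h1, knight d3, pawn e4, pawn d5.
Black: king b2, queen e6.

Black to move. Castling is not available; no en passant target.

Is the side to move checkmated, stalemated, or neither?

neither

Black to move; black king on b2.
In check: yes, from the white knight on d3.
Legal moves for Black: Kc3, Kb3, Ka3, Kc2, Ka2.
Black is in check but has 5 legal moves → neither.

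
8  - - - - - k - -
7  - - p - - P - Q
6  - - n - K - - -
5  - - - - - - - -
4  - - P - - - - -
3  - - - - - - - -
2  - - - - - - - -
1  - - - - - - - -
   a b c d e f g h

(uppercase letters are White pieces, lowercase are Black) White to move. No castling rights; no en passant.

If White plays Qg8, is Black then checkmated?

After Qg8: black king on f8; in check: yes, from the white queen on g8.
King squares — e7: attacked by Ke6; f7: attacked by Ke6; g7: attacked by Qg8; e8: attacked by Pf7; g8: attacked by Pf7.
Black has no legal moves → checkmate.

yes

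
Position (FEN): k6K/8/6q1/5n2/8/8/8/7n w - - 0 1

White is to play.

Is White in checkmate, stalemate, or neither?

stalemate

White to move; white king on h8.
In check: no.
King squares — g7: attacked by Nf5; h7: attacked by Qg6; g8: attacked by Qg6.
Legal moves for White: none.
Not in check and no legal moves → stalemate.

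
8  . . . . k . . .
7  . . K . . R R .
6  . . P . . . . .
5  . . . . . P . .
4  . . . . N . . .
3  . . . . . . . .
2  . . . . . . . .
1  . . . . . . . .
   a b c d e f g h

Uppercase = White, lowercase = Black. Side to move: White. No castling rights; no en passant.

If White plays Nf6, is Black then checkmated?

After Nf6: black king on e8; in check: yes, from the white knight on f6.
King squares — d7: attacked by Pc6; e7: attacked by Rf7; f7: attacked by Rg7; d8: attacked by Kc7; f8: attacked by Rf7.
Black has no legal moves → checkmate.

yes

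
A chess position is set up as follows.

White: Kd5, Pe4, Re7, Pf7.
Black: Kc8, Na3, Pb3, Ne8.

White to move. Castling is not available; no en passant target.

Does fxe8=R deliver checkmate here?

After fxe8=R: black king on c8; in check: yes, from the white rook on e8.
King squares — b7: attacked by Re7; c7: attacked by Re7; d7: attacked by Re7; b8: attacked by Re8; d8: attacked by Re8.
Black has no legal moves → checkmate.

yes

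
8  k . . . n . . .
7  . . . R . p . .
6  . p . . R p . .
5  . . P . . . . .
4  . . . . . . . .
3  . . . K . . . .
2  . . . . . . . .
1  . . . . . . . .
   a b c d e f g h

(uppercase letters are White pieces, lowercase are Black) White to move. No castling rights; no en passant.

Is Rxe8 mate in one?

After Rxe8: black king on a8; in check: yes, from the white rook on e8.
King squares — a7: attacked by Rd7; b7: attacked by Rd7; b8: attacked by Re8.
Black has no legal moves → checkmate.

yes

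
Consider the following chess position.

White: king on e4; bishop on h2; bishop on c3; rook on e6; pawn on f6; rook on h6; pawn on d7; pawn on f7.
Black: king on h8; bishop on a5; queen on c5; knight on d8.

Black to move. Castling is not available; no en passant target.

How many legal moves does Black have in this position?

Black to move; king on h8.
In check: yes, from the white rook on h6.
Legal moves: none.
Count: 0.

0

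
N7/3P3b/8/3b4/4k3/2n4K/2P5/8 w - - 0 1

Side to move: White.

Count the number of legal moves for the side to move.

11

White to move; king on h3.
In check: no.
Legal moves: Nc7, Nb6, Kh4, Kg4, Kg3, Kh2, Kg2, d8=Q, d8=R, d8=B, d8=N.
Count: 11.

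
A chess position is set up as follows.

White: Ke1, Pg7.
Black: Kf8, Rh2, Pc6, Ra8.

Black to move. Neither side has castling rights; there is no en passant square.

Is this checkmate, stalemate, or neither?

Black to move; black king on f8.
In check: yes, from the white pawn on g7.
Legal moves for Black: Kg8, Ke8, Kxg7, Kf7, Ke7.
Black is in check but has 5 legal moves → neither.

neither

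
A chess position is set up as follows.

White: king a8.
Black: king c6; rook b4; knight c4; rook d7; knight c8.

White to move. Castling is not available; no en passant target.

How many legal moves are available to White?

White to move; king on a8.
In check: no.
Legal moves: none.
Count: 0.

0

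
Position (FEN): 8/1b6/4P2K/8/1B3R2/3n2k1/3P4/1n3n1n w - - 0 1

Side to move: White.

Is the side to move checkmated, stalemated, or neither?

neither

White to move; white king on h6.
In check: no.
Legal moves for White include: Kh7, Kg7, Kg6, Kh5, Kg5, Rf8, Rf7, Rf6, Rf5, Rh4, Rg4+, Re4, Rd4, Rc4, Rf3+, Rf2, Rxf1, Bf8, ... (list truncated; more exist).
White has legal moves and is not in check → neither.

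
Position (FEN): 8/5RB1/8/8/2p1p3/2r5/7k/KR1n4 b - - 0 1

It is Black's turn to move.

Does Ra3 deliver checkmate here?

After Ra3: white king on a1; in check: yes, from the black rook on a3.
King squares — b1: own rook; a2: attacked by Ra3; b2: attacked by Nd1.
White has no legal moves → checkmate.

yes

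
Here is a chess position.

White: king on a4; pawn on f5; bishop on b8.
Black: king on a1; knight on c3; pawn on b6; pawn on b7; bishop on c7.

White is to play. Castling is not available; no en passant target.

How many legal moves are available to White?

White to move; king on a4.
In check: yes, from the black knight on c3.
Legal moves: Kb4, Kb3, Ka3.
Count: 3.

3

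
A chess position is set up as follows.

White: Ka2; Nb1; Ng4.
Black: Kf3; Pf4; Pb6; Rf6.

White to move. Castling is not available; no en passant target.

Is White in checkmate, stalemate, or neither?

neither

White to move; white king on a2.
In check: no.
Legal moves for White: Nh6, Nxf6, Ne5+, Ne3, Nh2+, Nf2, Kb3, Ka3, Kb2, Ka1, Nc3, Na3, Nd2+.
White has 13 legal moves and is not in check → neither.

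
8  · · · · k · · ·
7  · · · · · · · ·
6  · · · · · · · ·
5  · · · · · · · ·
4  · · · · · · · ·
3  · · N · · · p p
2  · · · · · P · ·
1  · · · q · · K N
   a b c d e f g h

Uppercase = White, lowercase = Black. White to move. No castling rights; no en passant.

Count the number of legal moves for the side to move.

White to move; king on g1.
In check: yes, from the black queen on d1.
Legal moves: Nxd1.
Count: 1.

1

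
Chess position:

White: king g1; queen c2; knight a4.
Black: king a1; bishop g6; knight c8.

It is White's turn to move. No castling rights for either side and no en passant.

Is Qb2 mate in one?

yes

After Qb2: black king on a1; in check: yes, from the white queen on b2.
King squares — b1: attacked by Qb2; a2: attacked by Qb2; b2: attacked by Na4.
Black has no legal moves → checkmate.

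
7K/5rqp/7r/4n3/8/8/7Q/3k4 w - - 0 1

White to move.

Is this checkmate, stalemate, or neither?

checkmate

White to move; white king on h8.
In check: yes, from the black queen on g7.
King squares — g7: attacked by Rf7; h7: attacked by Rh6; g8: attacked by Qg7.
Legal moves for White: none.
In check with no legal moves → checkmate.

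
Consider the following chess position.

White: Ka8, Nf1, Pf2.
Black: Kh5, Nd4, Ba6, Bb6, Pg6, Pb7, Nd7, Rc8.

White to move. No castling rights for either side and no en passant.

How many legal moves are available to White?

0

White to move; king on a8.
In check: yes, from the black rook on c8.
Legal moves: none.
Count: 0.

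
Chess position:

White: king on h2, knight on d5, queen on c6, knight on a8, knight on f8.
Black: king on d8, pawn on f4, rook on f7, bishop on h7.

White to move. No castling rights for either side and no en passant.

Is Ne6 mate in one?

After Ne6: black king on d8; in check: yes, from the white knight on e6.
King squares — c7: attacked by Nd5; d7: attacked by Qc6; e7: attacked by Nd5; c8: attacked by Qc6; e8: attacked by Qc6.
Black has no legal moves → checkmate.

yes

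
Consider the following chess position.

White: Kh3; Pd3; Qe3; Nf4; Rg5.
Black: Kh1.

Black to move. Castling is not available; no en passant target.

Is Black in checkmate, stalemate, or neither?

stalemate

Black to move; black king on h1.
In check: no.
King squares — g1: attacked by Qe3; g2: attacked by Kh3; h2: attacked by Kh3.
Legal moves for Black: none.
Not in check and no legal moves → stalemate.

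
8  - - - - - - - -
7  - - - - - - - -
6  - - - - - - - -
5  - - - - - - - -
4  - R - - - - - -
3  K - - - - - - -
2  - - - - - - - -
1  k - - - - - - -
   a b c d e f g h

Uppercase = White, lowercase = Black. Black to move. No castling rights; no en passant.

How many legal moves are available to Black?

0

Black to move; king on a1.
In check: no.
Legal moves: none.
Count: 0.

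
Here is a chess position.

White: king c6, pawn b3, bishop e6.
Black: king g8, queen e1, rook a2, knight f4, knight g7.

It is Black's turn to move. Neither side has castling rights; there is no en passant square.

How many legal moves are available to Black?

6

Black to move; king on g8.
In check: yes, from the white bishop on e6.
Legal moves: Kh8, Kf8, Kh7, Ngxe6, Nfxe6, Qxe6+.
Count: 6.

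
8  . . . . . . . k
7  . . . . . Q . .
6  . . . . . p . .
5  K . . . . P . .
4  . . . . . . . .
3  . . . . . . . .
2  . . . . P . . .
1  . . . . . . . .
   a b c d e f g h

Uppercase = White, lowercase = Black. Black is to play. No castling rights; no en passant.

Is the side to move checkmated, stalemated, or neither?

stalemate

Black to move; black king on h8.
In check: no.
King squares — g7: attacked by Qf7; h7: attacked by Qf7; g8: attacked by Qf7.
Legal moves for Black: none.
Not in check and no legal moves → stalemate.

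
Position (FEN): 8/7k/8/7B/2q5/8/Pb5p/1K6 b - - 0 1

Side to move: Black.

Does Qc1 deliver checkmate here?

After Qc1: white king on b1; in check: yes, from the black queen on c1.
King squares — a1: attacked by Qc1; c1: attacked by Bb2; a2: own pawn; b2: attacked by Qc1; c2: attacked by Qc1.
White has no legal moves → checkmate.

yes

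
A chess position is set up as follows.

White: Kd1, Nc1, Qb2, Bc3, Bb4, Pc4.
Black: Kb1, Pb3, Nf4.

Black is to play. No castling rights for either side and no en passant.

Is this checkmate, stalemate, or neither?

Black to move; black king on b1.
In check: yes, from the white queen on b2.
King squares — a1: attacked by Qb2; c1: attacked by Kd1; a2: attacked by Nc1; b2: attacked by Bc3; c2: attacked by Kd1.
Legal moves for Black: none.
In check with no legal moves → checkmate.

checkmate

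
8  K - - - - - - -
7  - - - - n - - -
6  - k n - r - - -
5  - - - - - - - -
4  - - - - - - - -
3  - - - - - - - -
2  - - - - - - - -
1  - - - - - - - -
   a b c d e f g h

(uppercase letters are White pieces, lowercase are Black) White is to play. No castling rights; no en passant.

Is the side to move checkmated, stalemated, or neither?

White to move; white king on a8.
In check: no.
King squares — a7: attacked by Kb6; b7: attacked by Kb6; b8: attacked by Nc6.
Legal moves for White: none.
Not in check and no legal moves → stalemate.

stalemate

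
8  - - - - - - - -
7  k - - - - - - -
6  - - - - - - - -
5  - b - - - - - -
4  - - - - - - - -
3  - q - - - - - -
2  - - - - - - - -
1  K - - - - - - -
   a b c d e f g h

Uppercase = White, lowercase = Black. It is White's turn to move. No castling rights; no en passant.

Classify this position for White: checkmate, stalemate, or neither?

stalemate

White to move; white king on a1.
In check: no.
King squares — b1: attacked by Qb3; a2: attacked by Qb3; b2: attacked by Qb3.
Legal moves for White: none.
Not in check and no legal moves → stalemate.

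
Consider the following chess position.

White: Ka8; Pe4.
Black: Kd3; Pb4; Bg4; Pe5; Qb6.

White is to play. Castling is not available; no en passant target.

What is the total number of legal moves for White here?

0

White to move; king on a8.
In check: no.
Legal moves: none.
Count: 0.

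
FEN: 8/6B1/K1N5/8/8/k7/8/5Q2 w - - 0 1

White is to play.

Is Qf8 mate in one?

no

After Qf8: black king on a3; in check: yes, from the white queen on f8.
Black has 3 legal replies: Ka4, Kb3, Ka2.
In check but a legal move exists → not checkmate.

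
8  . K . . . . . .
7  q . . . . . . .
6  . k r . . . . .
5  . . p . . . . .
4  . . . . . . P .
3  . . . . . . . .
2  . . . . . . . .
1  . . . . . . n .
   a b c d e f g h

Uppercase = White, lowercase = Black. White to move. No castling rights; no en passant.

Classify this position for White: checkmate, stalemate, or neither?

White to move; white king on b8.
In check: yes, from the black queen on a7.
King squares — a7: attacked by Kb6; b7: attacked by Kb6; c7: attacked by Kb6; a8: attacked by Qa7; c8: attacked by Rc6.
Legal moves for White: none.
In check with no legal moves → checkmate.

checkmate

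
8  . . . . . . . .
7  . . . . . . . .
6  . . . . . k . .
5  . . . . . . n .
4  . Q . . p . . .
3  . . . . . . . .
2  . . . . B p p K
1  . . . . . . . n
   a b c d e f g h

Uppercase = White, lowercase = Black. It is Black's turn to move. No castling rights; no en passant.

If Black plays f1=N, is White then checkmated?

no

After f1=N: white king on h2; in check: yes, from the black knight on f1.
White has 3 legal replies: Kxg2, Kg1, Bxf1.
In check but a legal move exists → not checkmate.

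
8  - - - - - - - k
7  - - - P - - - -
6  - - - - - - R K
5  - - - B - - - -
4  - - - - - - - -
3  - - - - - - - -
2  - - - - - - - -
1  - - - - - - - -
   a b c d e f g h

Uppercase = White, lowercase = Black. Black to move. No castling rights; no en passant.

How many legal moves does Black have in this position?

Black to move; king on h8.
In check: no.
Legal moves: none.
Count: 0.

0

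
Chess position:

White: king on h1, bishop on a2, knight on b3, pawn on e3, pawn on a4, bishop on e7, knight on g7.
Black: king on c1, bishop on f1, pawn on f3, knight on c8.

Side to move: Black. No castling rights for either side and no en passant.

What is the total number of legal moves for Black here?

Black to move; king on c1.
In check: yes, from the white knight on b3.
Legal moves: Kc2, Kb2, Kd1.
Count: 3.

3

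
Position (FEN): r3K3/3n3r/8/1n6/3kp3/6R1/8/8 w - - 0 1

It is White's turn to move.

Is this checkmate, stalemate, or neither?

checkmate

White to move; white king on e8.
In check: yes, from the black rook on a8.
King squares — d7: attacked by Rh7; e7: attacked by Rh7; f7: attacked by Rh7; d8: attacked by Ra8; f8: attacked by Nd7.
Legal moves for White: none.
In check with no legal moves → checkmate.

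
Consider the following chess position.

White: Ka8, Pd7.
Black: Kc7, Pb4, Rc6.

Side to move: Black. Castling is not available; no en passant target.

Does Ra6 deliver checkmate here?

yes

After Ra6: white king on a8; in check: yes, from the black rook on a6.
King squares — a7: attacked by Ra6; b7: attacked by Kc7; b8: attacked by Kc7.
White has no legal moves → checkmate.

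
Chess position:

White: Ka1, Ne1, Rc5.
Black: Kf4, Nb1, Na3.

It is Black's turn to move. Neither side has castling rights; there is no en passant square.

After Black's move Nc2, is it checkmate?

After Nc2: white king on a1; in check: yes, from the black knight on c2.
White has 5 legal replies: Kb2, Ka2, Kxb1, Rxc2, Nxc2.
In check but a legal move exists → not checkmate.

no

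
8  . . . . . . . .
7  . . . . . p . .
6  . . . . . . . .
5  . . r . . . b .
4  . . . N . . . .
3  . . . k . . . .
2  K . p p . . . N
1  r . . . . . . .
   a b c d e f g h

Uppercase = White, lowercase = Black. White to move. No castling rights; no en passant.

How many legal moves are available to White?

White to move; king on a2.
In check: yes, from the black rook on a1.
Legal moves: Kb3, Kb2, Kxa1.
Count: 3.

3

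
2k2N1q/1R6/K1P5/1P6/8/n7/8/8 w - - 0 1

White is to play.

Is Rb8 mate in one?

no

After Rb8: black king on c8; in check: yes, from the white rook on b8.
Black has 2 legal replies: Kxb8, Kc7.
In check but a legal move exists → not checkmate.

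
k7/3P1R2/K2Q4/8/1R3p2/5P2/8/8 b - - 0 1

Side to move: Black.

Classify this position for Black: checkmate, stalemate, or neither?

Black to move; black king on a8.
In check: no.
King squares — a7: attacked by Ka6; b7: attacked by Rb4; b8: attacked by Rb4.
Legal moves for Black: none.
Not in check and no legal moves → stalemate.

stalemate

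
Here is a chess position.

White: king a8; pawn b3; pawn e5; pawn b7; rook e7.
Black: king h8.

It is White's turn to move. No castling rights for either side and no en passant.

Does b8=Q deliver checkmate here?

After b8=Q: black king on h8; in check: yes, from the white queen on b8.
King squares — g7: attacked by Re7; h7: attacked by Re7; g8: attacked by Qb8.
Black has no legal moves → checkmate.

yes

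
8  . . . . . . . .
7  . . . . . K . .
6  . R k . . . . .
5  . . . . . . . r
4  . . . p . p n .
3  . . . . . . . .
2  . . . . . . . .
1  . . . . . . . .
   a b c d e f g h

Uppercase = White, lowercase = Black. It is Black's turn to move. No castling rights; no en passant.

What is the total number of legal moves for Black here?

Black to move; king on c6.
In check: yes, from the white rook on b6.
Legal moves: Kd7, Kc7, Kxb6, Kd5, Kc5.
Count: 5.

5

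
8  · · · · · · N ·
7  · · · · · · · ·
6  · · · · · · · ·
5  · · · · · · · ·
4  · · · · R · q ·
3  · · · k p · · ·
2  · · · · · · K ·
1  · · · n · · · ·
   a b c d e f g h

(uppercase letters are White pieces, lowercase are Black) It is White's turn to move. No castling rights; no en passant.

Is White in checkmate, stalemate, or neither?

neither

White to move; white king on g2.
In check: yes, from the black queen on g4.
King squares — f1: available; g1: attacked by Qg4; h1: available; f2: attacked by Nd1; h2: available; f3: attacked by Qg4; g3: attacked by Qg4; h3: attacked by Qg4.
Legal moves for White: Kh2, Kh1, Kf1, Rxg4.
White is in check but has 4 legal moves → neither.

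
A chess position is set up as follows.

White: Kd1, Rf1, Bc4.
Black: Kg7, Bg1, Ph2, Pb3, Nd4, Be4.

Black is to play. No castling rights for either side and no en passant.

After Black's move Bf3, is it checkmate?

no

After Bf3: white king on d1; in check: yes, from the black bishop on f3.
White has 5 legal replies: Kd2, Ke1, Kc1, Be2, Rxf3.
In check but a legal move exists → not checkmate.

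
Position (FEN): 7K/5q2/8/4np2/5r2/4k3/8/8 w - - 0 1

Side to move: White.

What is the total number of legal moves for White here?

White to move; king on h8.
In check: no.
Legal moves: none.
Count: 0.

0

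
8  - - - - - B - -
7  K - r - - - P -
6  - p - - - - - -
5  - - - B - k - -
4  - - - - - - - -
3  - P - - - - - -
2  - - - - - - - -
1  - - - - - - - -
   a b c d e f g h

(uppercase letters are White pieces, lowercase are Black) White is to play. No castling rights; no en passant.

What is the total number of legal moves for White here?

5

White to move; king on a7.
In check: yes, from the black rook on c7.
Legal moves: Kb8, Ka8, Kxb6, Ka6, Bb7.
Count: 5.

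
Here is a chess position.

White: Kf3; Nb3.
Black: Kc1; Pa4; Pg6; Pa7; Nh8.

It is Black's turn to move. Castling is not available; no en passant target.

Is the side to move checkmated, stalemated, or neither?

neither

Black to move; black king on c1.
In check: yes, from the white knight on b3.
King squares — b1: available; d1: available; b2: available; c2: available; d2: attacked by Nb3.
Legal moves for Black: Kc2, Kb2, Kd1, Kb1, axb3.
Black is in check but has 5 legal moves → neither.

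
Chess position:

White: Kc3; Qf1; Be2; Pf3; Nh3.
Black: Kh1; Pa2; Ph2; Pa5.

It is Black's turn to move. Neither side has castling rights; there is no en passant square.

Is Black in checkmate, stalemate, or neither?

checkmate

Black to move; black king on h1.
In check: yes, from the white queen on f1.
King squares — g1: attacked by Qf1; g2: attacked by Qf1; h2: own pawn.
Legal moves for Black: none.
In check with no legal moves → checkmate.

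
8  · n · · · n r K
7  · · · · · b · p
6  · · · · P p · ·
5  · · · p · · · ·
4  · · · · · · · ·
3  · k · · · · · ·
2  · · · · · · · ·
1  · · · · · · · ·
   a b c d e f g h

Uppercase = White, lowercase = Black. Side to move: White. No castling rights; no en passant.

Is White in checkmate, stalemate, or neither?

checkmate

White to move; white king on h8.
In check: yes, from the black rook on g8.
King squares — g7: attacked by Rg8; h7: attacked by Nf8; g8: attacked by Bf7.
Legal moves for White: none.
In check with no legal moves → checkmate.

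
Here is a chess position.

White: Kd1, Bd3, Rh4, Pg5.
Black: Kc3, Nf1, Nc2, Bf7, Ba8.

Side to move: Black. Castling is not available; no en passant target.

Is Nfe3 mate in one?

no

After Nfe3: white king on d1; in check: yes, from the black knight on e3.
White has 2 legal replies: Ke2, Kc1.
In check but a legal move exists → not checkmate.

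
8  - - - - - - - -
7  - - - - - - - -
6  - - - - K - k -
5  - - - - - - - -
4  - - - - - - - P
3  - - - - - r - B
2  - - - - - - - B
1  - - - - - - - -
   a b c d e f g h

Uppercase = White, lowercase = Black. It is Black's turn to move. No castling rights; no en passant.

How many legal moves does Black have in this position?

18

Black to move; king on g6.
In check: no.
Legal moves: Kh7, Kg7, Kh6, Kh5, Rf8, Rf7, Rf6+, Rf5, Rf4, Rxh3, Rg3, Re3+, Rd3, Rc3, Rb3, Ra3, Rf2, Rf1.
Count: 18.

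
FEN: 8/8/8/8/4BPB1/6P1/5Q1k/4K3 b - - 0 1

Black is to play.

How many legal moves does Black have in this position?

Black to move; king on h2.
In check: yes, from the white queen on f2.
Legal moves: none.
Count: 0.

0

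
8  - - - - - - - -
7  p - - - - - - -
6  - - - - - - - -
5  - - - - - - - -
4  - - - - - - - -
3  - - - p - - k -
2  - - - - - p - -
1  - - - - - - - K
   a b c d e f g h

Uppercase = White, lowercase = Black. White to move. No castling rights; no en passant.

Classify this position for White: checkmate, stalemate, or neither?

White to move; white king on h1.
In check: no.
King squares — g1: attacked by Pf2; g2: attacked by Kg3; h2: attacked by Kg3.
Legal moves for White: none.
Not in check and no legal moves → stalemate.

stalemate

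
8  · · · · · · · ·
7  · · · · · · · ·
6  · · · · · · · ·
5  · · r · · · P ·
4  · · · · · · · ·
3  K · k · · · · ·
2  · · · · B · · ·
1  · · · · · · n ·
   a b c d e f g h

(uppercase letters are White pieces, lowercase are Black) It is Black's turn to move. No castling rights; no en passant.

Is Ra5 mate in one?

yes

After Ra5: white king on a3; in check: yes, from the black rook on a5.
King squares — a2: attacked by Ra5; b2: attacked by Kc3; b3: attacked by Kc3; a4: attacked by Ra5; b4: attacked by Kc3.
White has no legal moves → checkmate.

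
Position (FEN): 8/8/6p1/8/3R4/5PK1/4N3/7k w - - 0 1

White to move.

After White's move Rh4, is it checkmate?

yes

After Rh4: black king on h1; in check: yes, from the white rook on h4.
King squares — g1: attacked by Ne2; g2: attacked by Kg3; h2: attacked by Kg3.
Black has no legal moves → checkmate.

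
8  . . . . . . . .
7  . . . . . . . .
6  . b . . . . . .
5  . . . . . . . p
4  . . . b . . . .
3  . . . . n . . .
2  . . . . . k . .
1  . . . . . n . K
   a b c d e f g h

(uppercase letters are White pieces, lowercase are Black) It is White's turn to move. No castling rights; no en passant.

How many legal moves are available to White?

White to move; king on h1.
In check: no.
Legal moves: none.
Count: 0.

0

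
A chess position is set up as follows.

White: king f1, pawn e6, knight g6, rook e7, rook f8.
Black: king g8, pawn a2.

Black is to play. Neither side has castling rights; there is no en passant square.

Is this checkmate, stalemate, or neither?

checkmate

Black to move; black king on g8.
In check: yes, from the white rook on f8.
King squares — f7: attacked by Pe6; g7: attacked by Re7; h7: attacked by Re7; f8: attacked by Ng6; h8: attacked by Ng6.
Legal moves for Black: none.
In check with no legal moves → checkmate.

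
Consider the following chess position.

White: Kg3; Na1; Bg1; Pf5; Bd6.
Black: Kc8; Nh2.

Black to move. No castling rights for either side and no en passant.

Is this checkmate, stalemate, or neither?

neither

Black to move; black king on c8.
In check: no.
Legal moves for Black: Kd8, Kd7, Kb7, Ng4, Nf3, Nf1+.
Black has 6 legal moves and is not in check → neither.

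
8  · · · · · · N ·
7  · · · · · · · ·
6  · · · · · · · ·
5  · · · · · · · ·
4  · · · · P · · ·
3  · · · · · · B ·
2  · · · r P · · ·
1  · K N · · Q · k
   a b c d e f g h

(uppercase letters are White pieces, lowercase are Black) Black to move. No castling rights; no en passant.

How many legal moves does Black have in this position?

Black to move; king on h1.
In check: yes, from the white queen on f1.
Legal moves: none.
Count: 0.

0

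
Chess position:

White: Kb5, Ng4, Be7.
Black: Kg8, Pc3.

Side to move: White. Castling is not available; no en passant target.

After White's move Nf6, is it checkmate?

After Nf6: black king on g8; in check: yes, from the white knight on f6.
Black has 3 legal replies: Kh8, Kg7, Kf7.
In check but a legal move exists → not checkmate.

no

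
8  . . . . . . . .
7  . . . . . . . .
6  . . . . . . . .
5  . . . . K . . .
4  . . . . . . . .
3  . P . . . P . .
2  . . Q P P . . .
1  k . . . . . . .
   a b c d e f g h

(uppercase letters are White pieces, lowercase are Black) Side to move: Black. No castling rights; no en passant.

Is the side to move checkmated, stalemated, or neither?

stalemate

Black to move; black king on a1.
In check: no.
King squares — b1: attacked by Qc2; a2: attacked by Qc2; b2: attacked by Qc2.
Legal moves for Black: none.
Not in check and no legal moves → stalemate.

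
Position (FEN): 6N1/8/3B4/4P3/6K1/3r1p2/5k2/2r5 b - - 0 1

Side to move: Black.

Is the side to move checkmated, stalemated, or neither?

Black to move; black king on f2.
In check: no.
Legal moves for Black include: Rxd6, Rd5, Rd4+, Re3, Rdc3, Rb3, Ra3, Rd2, Rdd1, Ke3, Kg2, Ke2, Kg1, Kf1, Ke1, Rc8, Rc7, Rc6, ... (list truncated; more exist).
Black has legal moves and is not in check → neither.

neither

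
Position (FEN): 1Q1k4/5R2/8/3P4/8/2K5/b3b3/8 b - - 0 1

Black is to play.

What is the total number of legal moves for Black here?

Black to move; king on d8.
In check: yes, from the white queen on b8.
Legal moves: none.
Count: 0.

0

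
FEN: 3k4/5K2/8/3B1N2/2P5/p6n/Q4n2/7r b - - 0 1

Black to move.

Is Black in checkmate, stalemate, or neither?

Black to move; black king on d8.
In check: no.
Legal moves for Black: Kc8, Kd7, Kc7, Ng5+, Nf4, Ng1, Ng4, Ne4, Nd3, Nd1, Rh2, Rg1, Rf1, Re1, Rd1, Rc1, Rb1, Ra1.
Black has 18 legal moves and is not in check → neither.

neither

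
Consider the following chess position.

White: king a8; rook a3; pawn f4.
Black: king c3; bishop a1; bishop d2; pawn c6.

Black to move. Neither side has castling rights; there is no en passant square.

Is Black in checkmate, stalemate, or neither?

Black to move; black king on c3.
In check: yes, from the white rook on a3.
Legal moves for Black: Kd4, Kc4, Kb4, Kc2, Kb2.
Black is in check but has 5 legal moves → neither.

neither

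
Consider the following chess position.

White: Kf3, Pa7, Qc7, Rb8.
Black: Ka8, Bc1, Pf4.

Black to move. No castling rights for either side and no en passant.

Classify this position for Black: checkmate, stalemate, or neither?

checkmate

Black to move; black king on a8.
In check: yes, from the white rook on b8.
King squares — a7: attacked by Qc7; b7: attacked by Qc7; b8: attacked by Pa7.
Legal moves for Black: none.
In check with no legal moves → checkmate.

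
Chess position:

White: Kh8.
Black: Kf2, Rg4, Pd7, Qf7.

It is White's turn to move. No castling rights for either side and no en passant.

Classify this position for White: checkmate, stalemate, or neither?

White to move; white king on h8.
In check: no.
King squares — g7: attacked by Rg4; h7: attacked by Qf7; g8: attacked by Rg4.
Legal moves for White: none.
Not in check and no legal moves → stalemate.

stalemate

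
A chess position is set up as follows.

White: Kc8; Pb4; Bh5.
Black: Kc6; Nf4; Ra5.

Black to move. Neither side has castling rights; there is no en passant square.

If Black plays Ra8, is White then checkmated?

After Ra8: white king on c8; in check: yes, from the black rook on a8.
King squares — b7: attacked by Kc6; c7: attacked by Kc6; d7: attacked by Kc6; b8: attacked by Ra8; d8: attacked by Ra8.
White has no legal moves → checkmate.

yes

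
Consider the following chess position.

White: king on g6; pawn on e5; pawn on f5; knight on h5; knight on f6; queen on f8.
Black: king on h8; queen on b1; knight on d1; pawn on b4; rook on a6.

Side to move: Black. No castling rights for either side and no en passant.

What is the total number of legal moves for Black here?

0

Black to move; king on h8.
In check: yes, from the white queen on f8.
Legal moves: none.
Count: 0.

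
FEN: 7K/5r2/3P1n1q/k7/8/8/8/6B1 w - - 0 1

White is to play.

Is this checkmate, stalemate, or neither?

White to move; white king on h8.
In check: yes, from the black queen on h6.
King squares — g7: attacked by Qh6; h7: attacked by Nf6; g8: attacked by Nf6.
Legal moves for White: none.
In check with no legal moves → checkmate.

checkmate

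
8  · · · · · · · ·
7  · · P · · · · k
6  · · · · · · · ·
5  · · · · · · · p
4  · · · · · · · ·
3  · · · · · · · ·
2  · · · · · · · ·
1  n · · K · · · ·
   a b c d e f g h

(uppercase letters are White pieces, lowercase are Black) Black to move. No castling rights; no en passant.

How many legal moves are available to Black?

8

Black to move; king on h7.
In check: no.
Legal moves: Kh8, Kg8, Kg7, Kh6, Kg6, Nb3, Nc2, h4.
Count: 8.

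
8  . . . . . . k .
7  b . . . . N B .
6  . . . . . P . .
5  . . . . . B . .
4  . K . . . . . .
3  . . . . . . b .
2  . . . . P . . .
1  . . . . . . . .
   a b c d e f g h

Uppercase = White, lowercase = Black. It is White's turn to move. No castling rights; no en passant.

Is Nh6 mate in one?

After Nh6: black king on g8; in check: yes, from the white knight on h6.
King squares — f7: attacked by Nh6; g7: attacked by Pf6; h7: attacked by Bf5; f8: attacked by Bg7; h8: attacked by Bg7.
Black has no legal moves → checkmate.

yes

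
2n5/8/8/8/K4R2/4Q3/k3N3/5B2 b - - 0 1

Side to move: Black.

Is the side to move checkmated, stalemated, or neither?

Black to move; black king on a2.
In check: no.
Legal moves for Black: Ne7, Na7, Nd6, Nb6+, Kb2, Kb1, Ka1.
Black has 7 legal moves and is not in check → neither.

neither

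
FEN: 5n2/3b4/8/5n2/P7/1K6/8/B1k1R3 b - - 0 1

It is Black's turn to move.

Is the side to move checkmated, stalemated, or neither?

neither

Black to move; black king on c1.
In check: yes, from the white rook on e1.
King squares — b1: attacked by Re1; d1: attacked by Re1; b2: attacked by Ba1; c2: attacked by Kb3; d2: available.
Legal moves for Black: Kd2.
Black is in check but has 1 legal move → neither.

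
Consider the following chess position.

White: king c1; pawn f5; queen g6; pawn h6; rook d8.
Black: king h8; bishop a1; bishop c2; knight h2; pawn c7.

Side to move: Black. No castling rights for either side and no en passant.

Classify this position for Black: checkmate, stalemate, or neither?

Black to move; black king on h8.
In check: yes, from the white rook on d8.
King squares — g7: attacked by Qg6; h7: attacked by Qg6; g8: attacked by Qg6.
Legal moves for Black: none.
In check with no legal moves → checkmate.

checkmate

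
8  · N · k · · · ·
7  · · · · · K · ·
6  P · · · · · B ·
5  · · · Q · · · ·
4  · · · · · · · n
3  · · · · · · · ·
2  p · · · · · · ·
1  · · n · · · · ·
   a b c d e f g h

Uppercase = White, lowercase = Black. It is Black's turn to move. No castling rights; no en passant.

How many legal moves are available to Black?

2

Black to move; king on d8.
In check: yes, from the white queen on d5.
Legal moves: Kc8, Kc7.
Count: 2.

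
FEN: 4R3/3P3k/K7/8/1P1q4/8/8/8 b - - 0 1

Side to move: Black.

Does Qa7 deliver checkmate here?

no

After Qa7: white king on a6; in check: yes, from the black queen on a7.
White has 2 legal replies: Kxa7, Kb5.
In check but a legal move exists → not checkmate.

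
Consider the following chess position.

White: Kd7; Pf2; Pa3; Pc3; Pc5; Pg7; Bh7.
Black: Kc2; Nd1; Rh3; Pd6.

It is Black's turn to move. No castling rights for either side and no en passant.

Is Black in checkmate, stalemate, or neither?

neither

Black to move; black king on c2.
In check: yes, from the white bishop on h7.
King squares — b1: attacked by Bh7; c1: available; d1: own knight; b2: available; d2: available; b3: available; c3: available; d3: attacked by Bh7.
Legal moves for Black: Kxc3, Kb3, Kd2, Kb2, Kc1, Rxh7, Rd3.
Black is in check but has 7 legal moves → neither.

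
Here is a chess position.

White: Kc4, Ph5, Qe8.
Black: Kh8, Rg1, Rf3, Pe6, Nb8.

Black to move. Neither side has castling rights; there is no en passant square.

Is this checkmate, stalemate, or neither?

Black to move; black king on h8.
In check: yes, from the white queen on e8.
Legal moves for Black: Kh7, Kg7, Rf8, Rg8.
Black is in check but has 4 legal moves → neither.

neither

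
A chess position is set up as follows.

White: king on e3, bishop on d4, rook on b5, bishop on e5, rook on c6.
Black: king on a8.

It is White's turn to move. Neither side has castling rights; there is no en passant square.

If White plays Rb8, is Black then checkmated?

After Rb8: black king on a8; in check: yes, from the white rook on b8.
King squares — a7: attacked by Bd4; b7: attacked by Rb8; b8: attacked by Be5.
Black has no legal moves → checkmate.

yes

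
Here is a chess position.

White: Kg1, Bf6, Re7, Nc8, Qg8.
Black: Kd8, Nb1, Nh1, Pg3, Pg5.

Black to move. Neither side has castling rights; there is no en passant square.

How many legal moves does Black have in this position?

Black to move; king on d8.
In check: yes, from the white queen on g8.
Legal moves: none.
Count: 0.

0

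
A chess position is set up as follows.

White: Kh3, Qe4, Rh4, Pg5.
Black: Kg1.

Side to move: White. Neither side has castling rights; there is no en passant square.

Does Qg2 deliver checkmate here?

yes

After Qg2: black king on g1; in check: yes, from the white queen on g2.
King squares — f1: attacked by Qg2; h1: attacked by Qg2; f2: attacked by Qg2; g2: attacked by Kh3; h2: attacked by Qg2.
Black has no legal moves → checkmate.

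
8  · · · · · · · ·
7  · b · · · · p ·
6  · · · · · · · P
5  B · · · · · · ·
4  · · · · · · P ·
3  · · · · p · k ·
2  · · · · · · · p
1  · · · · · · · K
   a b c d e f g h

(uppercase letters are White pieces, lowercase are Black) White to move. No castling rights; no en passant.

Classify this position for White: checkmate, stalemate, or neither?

White to move; white king on h1.
In check: yes, from the black bishop on b7.
King squares — g1: attacked by Ph2; g2: attacked by Kg3; h2: attacked by Kg3.
Legal moves for White: none.
In check with no legal moves → checkmate.

checkmate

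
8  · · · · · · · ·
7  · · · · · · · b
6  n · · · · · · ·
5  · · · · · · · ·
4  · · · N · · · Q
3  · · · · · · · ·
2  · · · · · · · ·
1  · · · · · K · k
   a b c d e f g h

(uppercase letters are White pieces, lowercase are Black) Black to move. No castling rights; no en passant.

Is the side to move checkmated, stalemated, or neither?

checkmate

Black to move; black king on h1.
In check: yes, from the white queen on h4.
King squares — g1: attacked by Kf1; g2: attacked by Kf1; h2: attacked by Qh4.
Legal moves for Black: none.
In check with no legal moves → checkmate.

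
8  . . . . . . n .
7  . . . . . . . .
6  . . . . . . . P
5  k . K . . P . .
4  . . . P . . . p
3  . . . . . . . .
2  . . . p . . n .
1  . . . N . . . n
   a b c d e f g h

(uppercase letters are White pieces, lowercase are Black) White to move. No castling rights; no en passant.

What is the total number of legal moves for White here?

11

White to move; king on c5.
In check: no.
Legal moves: Kd6, Kc6, Kd5, Kc4, Ne3, Nc3, Nf2, Nb2, h7, f6, d5.
Count: 11.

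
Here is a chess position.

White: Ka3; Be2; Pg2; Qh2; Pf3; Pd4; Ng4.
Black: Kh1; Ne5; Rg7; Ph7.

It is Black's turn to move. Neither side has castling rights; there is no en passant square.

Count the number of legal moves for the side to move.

0

Black to move; king on h1.
In check: yes, from the white queen on h2.
Legal moves: none.
Count: 0.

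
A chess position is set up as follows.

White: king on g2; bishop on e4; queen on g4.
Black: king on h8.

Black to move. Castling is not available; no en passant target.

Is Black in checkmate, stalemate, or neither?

stalemate

Black to move; black king on h8.
In check: no.
King squares — g7: attacked by Qg4; h7: attacked by Be4; g8: attacked by Qg4.
Legal moves for Black: none.
Not in check and no legal moves → stalemate.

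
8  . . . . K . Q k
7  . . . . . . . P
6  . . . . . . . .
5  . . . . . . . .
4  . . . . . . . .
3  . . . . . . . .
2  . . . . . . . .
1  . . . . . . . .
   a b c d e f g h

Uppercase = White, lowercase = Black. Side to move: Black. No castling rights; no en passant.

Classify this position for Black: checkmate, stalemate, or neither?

checkmate

Black to move; black king on h8.
In check: yes, from the white queen on g8.
King squares — g7: attacked by Qg8; h7: attacked by Qg8; g8: attacked by Ph7.
Legal moves for Black: none.
In check with no legal moves → checkmate.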